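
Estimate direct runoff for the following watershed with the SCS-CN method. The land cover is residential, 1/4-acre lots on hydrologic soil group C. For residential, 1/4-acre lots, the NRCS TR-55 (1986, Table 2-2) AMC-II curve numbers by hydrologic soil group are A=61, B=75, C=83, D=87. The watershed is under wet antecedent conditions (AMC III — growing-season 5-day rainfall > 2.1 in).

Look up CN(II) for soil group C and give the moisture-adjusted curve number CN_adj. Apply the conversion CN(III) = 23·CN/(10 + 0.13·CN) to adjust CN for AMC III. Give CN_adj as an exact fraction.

CN_adj = 190900/2079 ≈ 91.823

NRCS table: residential, 1/4-acre lots, soil group C → CN(II) = 83
Wet (AMC III): CN(III) = 23·83/(10 + 0.13·83) = 1909/(2079/100) = 190900/2079 ≈ 91.823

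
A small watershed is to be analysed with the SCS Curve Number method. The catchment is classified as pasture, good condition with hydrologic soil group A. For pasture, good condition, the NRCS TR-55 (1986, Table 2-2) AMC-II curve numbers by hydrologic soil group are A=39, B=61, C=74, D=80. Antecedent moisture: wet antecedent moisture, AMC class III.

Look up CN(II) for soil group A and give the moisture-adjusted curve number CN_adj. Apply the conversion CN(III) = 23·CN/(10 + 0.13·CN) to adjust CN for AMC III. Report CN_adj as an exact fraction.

NRCS table: pasture, good condition, soil group A → CN(II) = 39
CN(III) from CN(II)=39: (23·39)/(10 + 0.13·39) = 89700/1507 ≈ 59.522

CN_adj = 89700/1507 ≈ 59.522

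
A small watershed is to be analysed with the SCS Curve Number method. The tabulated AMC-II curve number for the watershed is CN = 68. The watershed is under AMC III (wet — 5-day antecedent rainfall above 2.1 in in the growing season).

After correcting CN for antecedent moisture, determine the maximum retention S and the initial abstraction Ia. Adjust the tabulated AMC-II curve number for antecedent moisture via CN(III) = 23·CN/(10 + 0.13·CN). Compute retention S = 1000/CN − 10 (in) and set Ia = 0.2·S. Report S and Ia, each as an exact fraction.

S = 800/391 in ≈ 2.046 in; Ia = 160/391 in ≈ 0.409 in

CN(III) from CN(II)=68: (23·68)/(10 + 0.13·68) = 39100/471 ≈ 83.015
Max retention: S = 1000/(39100/471) − 10 = 800/391 in (≈ 2.046 in)
Initial abstraction Ia = S/5 = (800/391)/5 = 160/391 ≈ 0.409 in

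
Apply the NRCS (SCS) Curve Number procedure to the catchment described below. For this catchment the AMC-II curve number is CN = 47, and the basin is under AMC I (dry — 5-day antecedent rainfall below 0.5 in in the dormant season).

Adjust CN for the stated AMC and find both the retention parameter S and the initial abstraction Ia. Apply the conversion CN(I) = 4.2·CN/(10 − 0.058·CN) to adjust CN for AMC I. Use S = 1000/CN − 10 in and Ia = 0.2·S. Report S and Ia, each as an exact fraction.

S = 26500/987 in ≈ 26.849 in; Ia = 5300/987 in ≈ 5.370 in

Adjust CN=47 to AMC I: 4.2·47/(10 − 0.058·47) → (987/5) ÷ (3637/500) = 98700/3637 ≈ 27.138
Retention S: 1000/CN − 10 with CN=27.138 → S = 26500/987 ≈ 26.849 in
Ia = 0.2S: 0.2·26.849 = 5.370 in (exactly 5300/987)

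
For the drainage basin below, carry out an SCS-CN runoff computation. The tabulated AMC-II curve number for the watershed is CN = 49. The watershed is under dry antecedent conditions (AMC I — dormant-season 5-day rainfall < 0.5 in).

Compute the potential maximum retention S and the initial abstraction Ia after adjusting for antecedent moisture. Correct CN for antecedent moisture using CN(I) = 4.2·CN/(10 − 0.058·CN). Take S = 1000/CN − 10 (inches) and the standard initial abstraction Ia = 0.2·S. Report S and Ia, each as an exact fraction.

S = 8500/343 in ≈ 24.781 in; Ia = 1700/343 in ≈ 4.956 in

Adjust CN=49 to AMC I: 4.2·49/(10 − 0.058·49) → (1029/5) ÷ (3579/500) = 34300/1193 ≈ 28.751
Max retention: S = 1000/(34300/1193) − 10 = 8500/343 in (≈ 24.781 in)
Ia = 0.2S: 0.2·24.781 = 4.956 in (exactly 1700/343)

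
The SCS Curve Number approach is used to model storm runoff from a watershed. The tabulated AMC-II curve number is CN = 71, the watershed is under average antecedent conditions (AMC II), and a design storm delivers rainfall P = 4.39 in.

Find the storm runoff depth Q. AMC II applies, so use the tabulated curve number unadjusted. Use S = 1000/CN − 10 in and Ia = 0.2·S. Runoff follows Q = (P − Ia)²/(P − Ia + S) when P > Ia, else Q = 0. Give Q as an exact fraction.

CN(II) = 71; AMC II needs no correction.
Max retention: S = 1000/71 − 10 = 290/71 in (≈ 4.085 in)
Initial abstraction Ia = S/5 = (290/71)/5 = 58/71 ≈ 0.817 in
P − Ia = 4.390 − 0.817 = 25369/7100 ≈ 3.573 in (> 0, runoff occurs)
Runoff Q = (P−Ia)²/(P−Ia+S) = (3.573)²/(3.573+4.085) = 643586161/386019900 ≈ 1.667 in

Q = 643586161/386019900 in ≈ 1.667 in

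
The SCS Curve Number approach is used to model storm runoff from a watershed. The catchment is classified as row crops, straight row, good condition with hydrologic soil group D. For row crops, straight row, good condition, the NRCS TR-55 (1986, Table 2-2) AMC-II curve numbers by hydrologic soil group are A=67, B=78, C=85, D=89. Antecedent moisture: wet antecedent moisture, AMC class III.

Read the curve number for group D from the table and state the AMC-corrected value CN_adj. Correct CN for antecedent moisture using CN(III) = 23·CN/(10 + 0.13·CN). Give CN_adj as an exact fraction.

NRCS table: row crops, straight row, good condition, soil group D → CN(II) = 89
Adjust CN=89 to AMC III: 23·89/(10 + 0.13·89) → 2047 ÷ (2157/100) = 204700/2157 ≈ 94.900

CN_adj = 204700/2157 ≈ 94.900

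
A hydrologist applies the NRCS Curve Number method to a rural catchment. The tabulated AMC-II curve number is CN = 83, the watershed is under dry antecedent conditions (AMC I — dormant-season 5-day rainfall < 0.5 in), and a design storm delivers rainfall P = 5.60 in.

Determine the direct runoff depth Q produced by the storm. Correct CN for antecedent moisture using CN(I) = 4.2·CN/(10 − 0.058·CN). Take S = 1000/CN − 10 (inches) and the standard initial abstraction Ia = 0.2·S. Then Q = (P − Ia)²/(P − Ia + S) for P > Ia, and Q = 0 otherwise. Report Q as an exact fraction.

Dry (AMC I): CN(I) = 4.2·83/(10 − 0.058·83) = (1743/5)/(2593/500) = 174300/2593 ≈ 67.219
Max retention: S = 1000/(174300/2593) − 10 = 8500/1743 in (≈ 4.877 in)
Ia = 0.2S: 0.2·4.877 = 0.975 in (exactly 1700/1743)
Excess rainfall: 5.600 − 0.975 = 4.625 in; P > Ia so Q > 0
Q = (40304/8715)²/((40304/8715) + 8500/1743) = (1624412416/75951225)/(82804/8715) = 406103104/180409215 in ≈ 2.251 in

Q = 406103104/180409215 in ≈ 2.251 in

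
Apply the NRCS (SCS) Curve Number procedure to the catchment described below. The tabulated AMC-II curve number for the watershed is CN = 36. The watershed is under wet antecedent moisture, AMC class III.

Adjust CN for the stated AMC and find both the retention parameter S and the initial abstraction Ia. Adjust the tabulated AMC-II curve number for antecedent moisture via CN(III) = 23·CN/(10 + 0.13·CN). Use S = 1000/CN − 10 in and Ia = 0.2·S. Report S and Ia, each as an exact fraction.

Adjust CN=36 to AMC III: 23·36/(10 + 0.13·36) → 828 ÷ (367/25) = 20700/367 ≈ 56.403
Retention S: 1000/CN − 10 with CN=56.403 → S = 1600/207 ≈ 7.729 in
Ia = 0.2·(1600/207) = 320/207 in ≈ 1.546 in

S = 1600/207 in ≈ 7.729 in; Ia = 320/207 in ≈ 1.546 in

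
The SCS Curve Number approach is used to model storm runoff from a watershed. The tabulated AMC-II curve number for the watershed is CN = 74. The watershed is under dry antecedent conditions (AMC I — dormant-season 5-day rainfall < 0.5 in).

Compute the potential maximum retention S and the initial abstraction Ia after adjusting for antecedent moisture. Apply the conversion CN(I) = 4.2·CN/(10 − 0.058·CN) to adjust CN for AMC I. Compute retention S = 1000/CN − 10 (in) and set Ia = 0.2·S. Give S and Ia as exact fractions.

S = 6500/777 in ≈ 8.366 in; Ia = 1300/777 in ≈ 1.673 in

Dry (AMC I): CN(I) = 4.2·74/(10 − 0.058·74) = (1554/5)/(1427/250) = 77700/1427 ≈ 54.450
Retention S: 1000/CN − 10 with CN=54.450 → S = 6500/777 ≈ 8.366 in
Ia = 0.2S: 0.2·8.366 = 1.673 in (exactly 1300/777)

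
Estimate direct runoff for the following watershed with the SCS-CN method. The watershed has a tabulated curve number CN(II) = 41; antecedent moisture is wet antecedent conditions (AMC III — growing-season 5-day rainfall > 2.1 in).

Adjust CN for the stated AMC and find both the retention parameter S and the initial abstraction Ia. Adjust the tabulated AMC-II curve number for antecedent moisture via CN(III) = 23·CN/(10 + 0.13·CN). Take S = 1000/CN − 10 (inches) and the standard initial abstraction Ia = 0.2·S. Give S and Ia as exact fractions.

Wet (AMC III): CN(III) = 23·41/(10 + 0.13·41) = 943/(1533/100) = 94300/1533 ≈ 61.513
Max retention: S = 1000/(94300/1533) − 10 = 5900/943 in (≈ 6.257 in)
Ia = 0.2·(5900/943) = 1180/943 in ≈ 1.251 in

S = 5900/943 in ≈ 6.257 in; Ia = 1180/943 in ≈ 1.251 in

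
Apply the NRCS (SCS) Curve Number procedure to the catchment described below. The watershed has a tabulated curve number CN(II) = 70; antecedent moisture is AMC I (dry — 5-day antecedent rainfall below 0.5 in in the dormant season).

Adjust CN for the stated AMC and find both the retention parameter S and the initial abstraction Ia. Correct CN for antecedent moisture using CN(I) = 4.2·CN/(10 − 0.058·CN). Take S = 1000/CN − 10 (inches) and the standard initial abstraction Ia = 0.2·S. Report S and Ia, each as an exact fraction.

S = 500/49 in ≈ 10.204 in; Ia = 100/49 in ≈ 2.041 in

Dry (AMC I): CN(I) = 4.2·70/(10 − 0.058·70) = 294/(297/50) = 4900/99 ≈ 49.495
S = 1000/(4900/99) − 10 = 500/49 in ≈ 10.204 in
Ia = 0.2·(500/49) = 100/49 in ≈ 2.041 in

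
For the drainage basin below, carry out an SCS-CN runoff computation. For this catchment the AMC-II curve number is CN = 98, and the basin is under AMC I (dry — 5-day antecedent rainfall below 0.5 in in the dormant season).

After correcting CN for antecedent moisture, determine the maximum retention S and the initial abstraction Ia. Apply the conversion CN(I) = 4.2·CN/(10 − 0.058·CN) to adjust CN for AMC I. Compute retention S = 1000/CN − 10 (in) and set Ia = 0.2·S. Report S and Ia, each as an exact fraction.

S = 500/1029 in ≈ 0.486 in; Ia = 100/1029 in ≈ 0.097 in

CN(I) from CN(II)=98: (4.2·98)/(10 − 0.058·98) = 102900/1079 ≈ 95.366
Retention S: 1000/CN − 10 with CN=95.366 → S = 500/1029 ≈ 0.486 in
Ia = 0.2S: 0.2·0.486 = 0.097 in (exactly 100/1029)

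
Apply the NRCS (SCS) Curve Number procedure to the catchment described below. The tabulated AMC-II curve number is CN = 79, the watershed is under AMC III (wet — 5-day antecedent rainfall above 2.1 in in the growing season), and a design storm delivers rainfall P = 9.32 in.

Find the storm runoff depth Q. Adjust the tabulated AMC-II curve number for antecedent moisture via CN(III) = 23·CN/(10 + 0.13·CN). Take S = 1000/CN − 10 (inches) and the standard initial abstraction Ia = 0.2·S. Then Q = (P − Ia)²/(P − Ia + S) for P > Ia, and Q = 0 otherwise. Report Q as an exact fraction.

Q = 170454205321/21139023425 in ≈ 8.063 in

Wet (AMC III): CN(III) = 23·79/(10 + 0.13·79) = 1817/(2027/100) = 181700/2027 ≈ 89.640
S = 1000/(181700/2027) − 10 = 2100/1817 in ≈ 1.156 in
Initial abstraction Ia = S/5 = (2100/1817)/5 = 420/1817 ≈ 0.231 in
Excess rainfall: 9.320 − 0.231 = 9.089 in; P > Ia so Q > 0
Q: (412861/45425)² ÷ (465361/45425) = 170454205321/21139023425 in (≈ 8.063 in)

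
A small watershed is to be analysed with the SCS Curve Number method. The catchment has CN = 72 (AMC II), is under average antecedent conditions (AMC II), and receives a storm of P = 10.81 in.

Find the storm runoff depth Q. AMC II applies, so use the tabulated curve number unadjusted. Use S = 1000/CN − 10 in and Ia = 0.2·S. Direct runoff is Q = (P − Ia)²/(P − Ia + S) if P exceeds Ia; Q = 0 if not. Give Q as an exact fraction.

Q = 81522841/11276100 in ≈ 7.230 in

CN(II) = 72; AMC II needs no correction.
S = 1000/72 − 10 = 35/9 in ≈ 3.889 in
Initial abstraction Ia = S/5 = (35/9)/5 = 7/9 ≈ 0.778 in
Excess rainfall: 10.810 − 0.778 = 10.032 in; P > Ia so Q > 0
Q = (9029/900)²/((9029/900) + 35/9) = (81522841/810000)/(12529/900) = 81522841/11276100 in ≈ 7.230 in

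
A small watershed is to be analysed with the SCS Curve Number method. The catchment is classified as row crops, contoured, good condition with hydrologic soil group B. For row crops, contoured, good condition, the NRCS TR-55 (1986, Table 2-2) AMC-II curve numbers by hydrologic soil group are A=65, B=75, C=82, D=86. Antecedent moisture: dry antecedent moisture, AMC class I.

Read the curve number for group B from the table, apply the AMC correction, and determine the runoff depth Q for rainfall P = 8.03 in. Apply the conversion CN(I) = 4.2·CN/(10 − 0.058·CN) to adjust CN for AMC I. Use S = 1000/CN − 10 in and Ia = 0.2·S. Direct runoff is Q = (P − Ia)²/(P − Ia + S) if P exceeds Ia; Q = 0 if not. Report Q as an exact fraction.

NRCS table: row crops, contoured, good condition, soil group B → CN(II) = 75
Adjust CN=75 to AMC I: 4.2·75/(10 − 0.058·75) → 315 ÷ (113/20) = 6300/113 ≈ 55.752
Retention S: 1000/CN − 10 with CN=55.752 → S = 500/63 ≈ 7.937 in
Ia = 0.2·(500/63) = 100/63 in ≈ 1.587 in
Excess rainfall: 8.030 − 1.587 = 6.443 in; P > Ia so Q > 0
Runoff Q = (P−Ia)²/(P−Ia+S) = (6.443)²/(6.443+7.937) = 1647466921/570710700 ≈ 2.887 in

Q = 1647466921/570710700 in ≈ 2.887 in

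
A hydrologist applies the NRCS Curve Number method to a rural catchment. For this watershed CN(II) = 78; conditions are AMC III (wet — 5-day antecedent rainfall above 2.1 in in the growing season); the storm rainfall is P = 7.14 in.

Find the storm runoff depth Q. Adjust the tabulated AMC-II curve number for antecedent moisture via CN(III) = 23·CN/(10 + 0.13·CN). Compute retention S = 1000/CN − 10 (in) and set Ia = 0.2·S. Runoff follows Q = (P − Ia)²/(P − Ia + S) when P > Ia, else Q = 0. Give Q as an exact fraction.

Adjust CN=78 to AMC III: 23·78/(10 + 0.13·78) → 1794 ÷ (1007/50) = 89700/1007 ≈ 89.076
S = 1000/(89700/1007) − 10 = 1100/897 in ≈ 1.226 in
Initial abstraction Ia = S/5 = (1100/897)/5 = 220/897 ≈ 0.245 in
Since P=7.140 > Ia=0.245: effective rainfall P−Ia = 309229/44850 in
Q = (309229/44850)²/((309229/44850) + 1100/897) = (95622574441/2011522500)/(364229/44850) = 95622574441/16335670650 in ≈ 5.854 in

Q = 95622574441/16335670650 in ≈ 5.854 in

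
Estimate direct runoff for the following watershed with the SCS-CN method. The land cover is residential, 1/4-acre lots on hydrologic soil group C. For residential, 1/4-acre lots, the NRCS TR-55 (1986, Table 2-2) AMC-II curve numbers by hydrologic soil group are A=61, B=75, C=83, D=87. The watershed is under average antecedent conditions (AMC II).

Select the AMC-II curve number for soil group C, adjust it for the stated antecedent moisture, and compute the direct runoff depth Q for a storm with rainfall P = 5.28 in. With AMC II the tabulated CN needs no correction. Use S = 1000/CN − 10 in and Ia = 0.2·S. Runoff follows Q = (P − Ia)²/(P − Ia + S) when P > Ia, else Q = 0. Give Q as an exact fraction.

NRCS table: residential, 1/4-acre lots, soil group C → CN(II) = 83
AMC II — tabulated CN = 83 applies directly.
Max retention: S = 1000/83 − 10 = 170/83 in (≈ 2.048 in)
Initial abstraction Ia = S/5 = (170/83)/5 = 34/83 ≈ 0.410 in
Excess rainfall: 5.280 − 0.410 = 4.870 in; P > Ia so Q > 0
Runoff Q = (P−Ia)²/(P−Ia+S) = (4.870)²/(4.870+2.048) = 25532809/7447175 ≈ 3.429 in

Q = 25532809/7447175 in ≈ 3.429 in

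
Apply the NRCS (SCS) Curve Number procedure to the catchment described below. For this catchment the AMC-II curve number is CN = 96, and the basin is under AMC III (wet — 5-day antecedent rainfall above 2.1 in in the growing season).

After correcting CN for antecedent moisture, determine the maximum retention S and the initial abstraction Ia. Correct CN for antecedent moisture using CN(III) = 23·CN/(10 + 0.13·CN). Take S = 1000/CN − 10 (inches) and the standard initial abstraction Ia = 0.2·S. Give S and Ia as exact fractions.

Wet (AMC III): CN(III) = 23·96/(10 + 0.13·96) = 2208/(562/25) = 27600/281 ≈ 98.221
Retention S: 1000/CN − 10 with CN=98.221 → S = 25/138 ≈ 0.181 in
Ia = 0.2S: 0.2·0.181 = 0.036 in (exactly 5/138)

S = 25/138 in ≈ 0.181 in; Ia = 5/138 in ≈ 0.036 in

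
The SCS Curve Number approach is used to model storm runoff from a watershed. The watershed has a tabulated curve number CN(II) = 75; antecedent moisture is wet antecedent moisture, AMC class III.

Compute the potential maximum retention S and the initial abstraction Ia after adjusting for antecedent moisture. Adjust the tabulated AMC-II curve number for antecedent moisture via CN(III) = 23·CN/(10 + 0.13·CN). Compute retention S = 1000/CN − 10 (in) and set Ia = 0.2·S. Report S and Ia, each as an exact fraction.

Wet (AMC III): CN(III) = 23·75/(10 + 0.13·75) = 1725/(79/4) = 6900/79 ≈ 87.342
Retention S: 1000/CN − 10 with CN=87.342 → S = 100/69 ≈ 1.449 in
Initial abstraction Ia = S/5 = (100/69)/5 = 20/69 ≈ 0.290 in

S = 100/69 in ≈ 1.449 in; Ia = 20/69 in ≈ 0.290 in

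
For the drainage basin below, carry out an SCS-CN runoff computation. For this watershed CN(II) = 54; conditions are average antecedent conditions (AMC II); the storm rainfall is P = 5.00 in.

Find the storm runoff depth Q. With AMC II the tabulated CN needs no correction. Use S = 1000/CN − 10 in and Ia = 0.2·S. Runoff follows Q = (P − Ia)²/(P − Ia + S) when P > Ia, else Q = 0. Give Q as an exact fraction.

Average conditions: CN = 54 (no AMC adjustment).
Retention S: 1000/CN − 10 with CN=54.000 → S = 230/27 ≈ 8.519 in
Ia = 0.2·(230/27) = 46/27 in ≈ 1.704 in
Excess rainfall: 5.000 − 1.704 = 3.296 in; P > Ia so Q > 0
Q: (89/27)² ÷ (319/27) = 7921/8613 in (≈ 0.920 in)

Q = 7921/8613 in ≈ 0.920 in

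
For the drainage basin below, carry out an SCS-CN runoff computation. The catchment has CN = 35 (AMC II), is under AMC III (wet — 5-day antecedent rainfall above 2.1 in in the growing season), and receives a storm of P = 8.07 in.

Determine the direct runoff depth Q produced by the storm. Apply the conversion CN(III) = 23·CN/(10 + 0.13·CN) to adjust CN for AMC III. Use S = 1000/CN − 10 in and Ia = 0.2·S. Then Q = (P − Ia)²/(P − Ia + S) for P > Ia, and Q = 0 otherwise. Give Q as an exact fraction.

CN(III) from CN(II)=35: (23·35)/(10 + 0.13·35) = 16100/291 ≈ 55.326
Max retention: S = 1000/(16100/291) − 10 = 1300/161 in (≈ 8.075 in)
Ia = 0.2S: 0.2·8.075 = 1.615 in (exactly 260/161)
Since P=8.070 > Ia=1.615: effective rainfall P−Ia = 103927/16100 in
Q: (103927/16100)² ÷ (233927/16100) = 10800821329/3766224700 in (≈ 2.868 in)

Q = 10800821329/3766224700 in ≈ 2.868 in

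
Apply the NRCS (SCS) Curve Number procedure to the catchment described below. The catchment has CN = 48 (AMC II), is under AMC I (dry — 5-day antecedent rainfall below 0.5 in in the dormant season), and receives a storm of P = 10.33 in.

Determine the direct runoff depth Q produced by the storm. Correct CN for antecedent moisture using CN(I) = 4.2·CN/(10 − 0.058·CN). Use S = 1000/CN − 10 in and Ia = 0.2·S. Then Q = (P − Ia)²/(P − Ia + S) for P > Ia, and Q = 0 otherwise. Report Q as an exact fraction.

Q = 1061391241/1228997700 in ≈ 0.864 in

Adjust CN=48 to AMC I: 4.2·48/(10 − 0.058·48) → (1008/5) ÷ (902/125) = 12600/451 ≈ 27.938
Max retention: S = 1000/(12600/451) − 10 = 1625/63 in (≈ 25.794 in)
Initial abstraction Ia = S/5 = (1625/63)/5 = 325/63 ≈ 5.159 in
Excess rainfall: 10.330 − 5.159 = 5.171 in; P > Ia so Q > 0
Q: (32579/6300)² ÷ (195079/6300) = 1061391241/1228997700 in (≈ 0.864 in)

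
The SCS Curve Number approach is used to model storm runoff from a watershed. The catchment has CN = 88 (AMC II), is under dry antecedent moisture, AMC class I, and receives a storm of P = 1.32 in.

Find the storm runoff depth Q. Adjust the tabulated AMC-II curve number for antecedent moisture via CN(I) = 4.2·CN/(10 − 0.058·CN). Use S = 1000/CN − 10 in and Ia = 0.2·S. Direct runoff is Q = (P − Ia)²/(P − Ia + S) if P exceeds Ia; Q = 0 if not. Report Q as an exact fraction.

Adjust CN=88 to AMC I: 4.2·88/(10 − 0.058·88) → (1848/5) ÷ (612/125) = 3850/51 ≈ 75.490
Retention S: 1000/CN − 10 with CN=75.490 → S = 250/77 ≈ 3.247 in
Initial abstraction Ia = S/5 = (250/77)/5 = 50/77 ≈ 0.649 in
P − Ia = 1.320 − 0.649 = 1291/1925 ≈ 0.671 in (> 0, runoff occurs)
Q: (1291/1925)² ÷ (7541/1925) = 1666681/14516425 in (≈ 0.115 in)

Q = 1666681/14516425 in ≈ 0.115 in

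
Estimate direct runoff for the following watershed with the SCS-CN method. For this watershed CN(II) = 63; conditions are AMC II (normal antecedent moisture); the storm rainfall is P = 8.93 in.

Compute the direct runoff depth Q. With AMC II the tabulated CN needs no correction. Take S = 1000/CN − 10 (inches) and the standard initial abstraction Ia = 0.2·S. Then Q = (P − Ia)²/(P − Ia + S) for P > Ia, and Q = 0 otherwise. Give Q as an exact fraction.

Q = 2387201881/540911700 in ≈ 4.413 in

Average conditions: CN = 63 (no AMC adjustment).
Max retention: S = 1000/63 − 10 = 370/63 in (≈ 5.873 in)
Ia = 0.2S: 0.2·5.873 = 1.175 in (exactly 74/63)
Excess rainfall: 8.930 − 1.175 = 7.755 in; P > Ia so Q > 0
Q: (48859/6300)² ÷ (85859/6300) = 2387201881/540911700 in (≈ 4.413 in)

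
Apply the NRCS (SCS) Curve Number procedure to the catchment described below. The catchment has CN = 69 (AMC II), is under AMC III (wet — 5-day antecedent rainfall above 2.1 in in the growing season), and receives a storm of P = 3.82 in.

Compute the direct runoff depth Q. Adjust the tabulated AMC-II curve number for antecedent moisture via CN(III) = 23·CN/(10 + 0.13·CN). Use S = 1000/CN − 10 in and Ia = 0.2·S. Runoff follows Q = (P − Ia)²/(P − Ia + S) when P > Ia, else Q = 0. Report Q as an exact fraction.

Q = 74047661689/33891733950 in ≈ 2.185 in

CN(III) from CN(II)=69: (23·69)/(10 + 0.13·69) = 158700/1897 ≈ 83.658
S = 1000/(158700/1897) − 10 = 3100/1587 in ≈ 1.953 in
Ia = 0.2S: 0.2·1.953 = 0.391 in (exactly 620/1587)
P − Ia = 3.820 − 0.391 = 272117/79350 ≈ 3.429 in (> 0, runoff occurs)
Q = (272117/79350)²/((272117/79350) + 3100/1587) = (74047661689/6296422500)/(427117/79350) = 74047661689/33891733950 in ≈ 2.185 in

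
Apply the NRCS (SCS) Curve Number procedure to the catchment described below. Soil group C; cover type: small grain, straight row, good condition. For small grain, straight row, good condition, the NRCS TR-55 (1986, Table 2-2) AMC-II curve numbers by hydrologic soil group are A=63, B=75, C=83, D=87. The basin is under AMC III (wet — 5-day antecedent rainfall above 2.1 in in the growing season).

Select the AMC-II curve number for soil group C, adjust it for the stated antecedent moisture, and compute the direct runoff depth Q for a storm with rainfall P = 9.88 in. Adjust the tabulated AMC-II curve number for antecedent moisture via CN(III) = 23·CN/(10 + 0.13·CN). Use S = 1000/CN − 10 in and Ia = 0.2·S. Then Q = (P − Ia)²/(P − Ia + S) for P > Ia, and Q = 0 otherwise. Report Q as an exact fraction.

NRCS table: small grain, straight row, good condition, soil group C → CN(II) = 83
CN(III) from CN(II)=83: (23·83)/(10 + 0.13·83) = 190900/2079 ≈ 91.823
S = 1000/(190900/2079) − 10 = 1700/1909 in ≈ 0.891 in
Ia = 0.2S: 0.2·0.891 = 0.178 in (exactly 340/1909)
P − Ia = 9.880 − 0.178 = 463023/47725 ≈ 9.702 in (> 0, runoff occurs)
Q = (463023/47725)²/((463023/47725) + 1700/1909) = (214390298529/2277675625)/(505523/47725) = 214390298529/24126085175 in ≈ 8.886 in

Q = 214390298529/24126085175 in ≈ 8.886 in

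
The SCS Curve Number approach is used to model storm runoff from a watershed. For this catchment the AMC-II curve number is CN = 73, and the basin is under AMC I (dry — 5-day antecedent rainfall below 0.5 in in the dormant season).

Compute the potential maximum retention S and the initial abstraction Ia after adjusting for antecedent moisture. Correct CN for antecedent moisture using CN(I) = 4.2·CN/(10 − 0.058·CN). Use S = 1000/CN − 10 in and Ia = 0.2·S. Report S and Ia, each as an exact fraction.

Dry (AMC I): CN(I) = 4.2·73/(10 − 0.058·73) = (1533/5)/(2883/500) = 51100/961 ≈ 53.174
Max retention: S = 1000/(51100/961) − 10 = 4500/511 in (≈ 8.806 in)
Ia = 0.2·(4500/511) = 900/511 in ≈ 1.761 in

S = 4500/511 in ≈ 8.806 in; Ia = 900/511 in ≈ 1.761 in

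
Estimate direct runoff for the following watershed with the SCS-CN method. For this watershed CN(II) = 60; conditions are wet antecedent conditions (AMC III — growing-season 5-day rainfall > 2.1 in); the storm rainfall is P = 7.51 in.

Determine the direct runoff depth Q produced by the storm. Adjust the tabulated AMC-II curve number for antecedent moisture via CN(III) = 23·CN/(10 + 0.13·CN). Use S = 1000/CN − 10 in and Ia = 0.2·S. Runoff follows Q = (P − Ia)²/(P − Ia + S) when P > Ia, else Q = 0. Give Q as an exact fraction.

Q = 2286656761/467951100 in ≈ 4.887 in

Wet (AMC III): CN(III) = 23·60/(10 + 0.13·60) = 1380/(89/5) = 6900/89 ≈ 77.528
Max retention: S = 1000/(6900/89) − 10 = 200/69 in (≈ 2.899 in)
Initial abstraction Ia = S/5 = (200/69)/5 = 40/69 ≈ 0.580 in
Since P=7.510 > Ia=0.580: effective rainfall P−Ia = 47819/6900 in
Runoff Q = (P−Ia)²/(P−Ia+S) = (6.930)²/(6.930+2.899) = 2286656761/467951100 ≈ 4.887 in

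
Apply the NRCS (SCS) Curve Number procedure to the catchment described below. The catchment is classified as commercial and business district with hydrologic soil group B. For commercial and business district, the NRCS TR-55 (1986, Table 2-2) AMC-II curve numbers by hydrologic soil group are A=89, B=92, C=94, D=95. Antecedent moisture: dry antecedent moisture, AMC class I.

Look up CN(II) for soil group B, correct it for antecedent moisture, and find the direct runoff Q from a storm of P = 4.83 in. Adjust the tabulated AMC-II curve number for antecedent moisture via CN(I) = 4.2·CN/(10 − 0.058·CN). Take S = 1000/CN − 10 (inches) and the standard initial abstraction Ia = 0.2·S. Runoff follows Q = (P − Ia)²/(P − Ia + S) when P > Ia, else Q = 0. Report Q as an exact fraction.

NRCS table: commercial and business district, soil group B → CN(II) = 92
Adjust CN=92 to AMC I: 4.2·92/(10 − 0.058·92) → (1932/5) ÷ (583/125) = 48300/583 ≈ 82.847
S = 1000/(48300/583) − 10 = 1000/483 in ≈ 2.070 in
Ia = 0.2·(1000/483) = 200/483 in ≈ 0.414 in
P − Ia = 4.830 − 0.414 = 213289/48300 ≈ 4.416 in (> 0, runoff occurs)
Runoff Q = (P−Ia)²/(P−Ia+S) = (4.416)²/(4.416+2.070) = 45492197521/15131858700 ≈ 3.006 in

Q = 45492197521/15131858700 in ≈ 3.006 in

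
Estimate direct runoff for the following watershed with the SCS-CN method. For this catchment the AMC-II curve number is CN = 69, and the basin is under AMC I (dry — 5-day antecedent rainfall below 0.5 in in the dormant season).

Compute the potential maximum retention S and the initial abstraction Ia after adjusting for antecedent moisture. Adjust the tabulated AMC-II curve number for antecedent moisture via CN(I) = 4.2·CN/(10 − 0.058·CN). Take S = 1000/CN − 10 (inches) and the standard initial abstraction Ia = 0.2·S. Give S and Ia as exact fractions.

CN(I) from CN(II)=69: (4.2·69)/(10 − 0.058·69) = 144900/2999 ≈ 48.316
S = 1000/(144900/2999) − 10 = 15500/1449 in ≈ 10.697 in
Initial abstraction Ia = S/5 = (15500/1449)/5 = 3100/1449 ≈ 2.139 in

S = 15500/1449 in ≈ 10.697 in; Ia = 3100/1449 in ≈ 2.139 in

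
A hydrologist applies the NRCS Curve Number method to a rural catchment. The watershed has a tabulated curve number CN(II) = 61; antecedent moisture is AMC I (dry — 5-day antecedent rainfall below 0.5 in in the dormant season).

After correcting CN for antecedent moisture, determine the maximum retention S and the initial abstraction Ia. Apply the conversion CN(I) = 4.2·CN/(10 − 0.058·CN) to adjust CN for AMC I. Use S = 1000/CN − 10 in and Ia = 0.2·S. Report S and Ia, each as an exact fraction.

S = 6500/427 in ≈ 15.222 in; Ia = 1300/427 in ≈ 3.044 in

Adjust CN=61 to AMC I: 4.2·61/(10 − 0.058·61) → (1281/5) ÷ (3231/500) = 42700/1077 ≈ 39.647
S = 1000/(42700/1077) − 10 = 6500/427 in ≈ 15.222 in
Initial abstraction Ia = S/5 = (6500/427)/5 = 1300/427 ≈ 3.044 in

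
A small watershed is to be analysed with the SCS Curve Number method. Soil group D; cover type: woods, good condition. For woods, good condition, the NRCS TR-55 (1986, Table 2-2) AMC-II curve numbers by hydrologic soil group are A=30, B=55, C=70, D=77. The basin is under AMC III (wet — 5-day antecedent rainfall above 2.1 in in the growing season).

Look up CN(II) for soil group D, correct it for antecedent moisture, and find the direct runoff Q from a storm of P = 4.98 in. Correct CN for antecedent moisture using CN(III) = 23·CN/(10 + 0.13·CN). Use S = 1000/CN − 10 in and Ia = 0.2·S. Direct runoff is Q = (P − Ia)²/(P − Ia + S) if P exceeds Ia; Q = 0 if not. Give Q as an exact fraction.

Q = 330257929/89216050 in ≈ 3.702 in

NRCS table: woods, good condition, soil group D → CN(II) = 77
Adjust CN=77 to AMC III: 23·77/(10 + 0.13·77) → 1771 ÷ (2001/100) = 7700/87 ≈ 88.506
S = 1000/(7700/87) − 10 = 100/77 in ≈ 1.299 in
Ia = 0.2·(100/77) = 20/77 in ≈ 0.260 in
Excess rainfall: 4.980 − 0.260 = 4.720 in; P > Ia so Q > 0
Q = (18173/3850)²/((18173/3850) + 100/77) = (330257929/14822500)/(23173/3850) = 330257929/89216050 in ≈ 3.702 in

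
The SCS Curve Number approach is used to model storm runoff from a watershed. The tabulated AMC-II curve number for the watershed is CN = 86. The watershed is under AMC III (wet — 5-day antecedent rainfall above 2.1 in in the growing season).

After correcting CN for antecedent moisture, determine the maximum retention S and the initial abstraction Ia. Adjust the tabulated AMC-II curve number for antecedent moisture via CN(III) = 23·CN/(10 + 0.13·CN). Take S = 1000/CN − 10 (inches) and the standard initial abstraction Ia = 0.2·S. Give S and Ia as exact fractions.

Wet (AMC III): CN(III) = 23·86/(10 + 0.13·86) = 1978/(1059/50) = 98900/1059 ≈ 93.390
Max retention: S = 1000/(98900/1059) − 10 = 700/989 in (≈ 0.708 in)
Initial abstraction Ia = S/5 = (700/989)/5 = 140/989 ≈ 0.142 in

S = 700/989 in ≈ 0.708 in; Ia = 140/989 in ≈ 0.142 in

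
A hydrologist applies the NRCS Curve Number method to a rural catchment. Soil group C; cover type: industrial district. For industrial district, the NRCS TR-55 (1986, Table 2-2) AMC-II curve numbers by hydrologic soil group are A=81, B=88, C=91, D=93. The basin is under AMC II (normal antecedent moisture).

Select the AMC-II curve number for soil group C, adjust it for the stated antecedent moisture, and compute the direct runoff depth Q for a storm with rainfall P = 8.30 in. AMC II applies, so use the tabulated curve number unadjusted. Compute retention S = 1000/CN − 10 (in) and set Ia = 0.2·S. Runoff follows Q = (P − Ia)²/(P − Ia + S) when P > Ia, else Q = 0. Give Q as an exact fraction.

NRCS table: industrial district, soil group C → CN(II) = 91
Average conditions: CN = 91 (no AMC adjustment).
S = 1000/91 − 10 = 90/91 in ≈ 0.989 in
Initial abstraction Ia = S/5 = (90/91)/5 = 18/91 ≈ 0.198 in
P − Ia = 8.300 − 0.198 = 7373/910 ≈ 8.102 in (> 0, runoff occurs)
Q = (7373/910)²/((7373/910) + 90/91) = (54361129/828100)/(8273/910) = 54361129/7528430 in ≈ 7.221 in

Q = 54361129/7528430 in ≈ 7.221 in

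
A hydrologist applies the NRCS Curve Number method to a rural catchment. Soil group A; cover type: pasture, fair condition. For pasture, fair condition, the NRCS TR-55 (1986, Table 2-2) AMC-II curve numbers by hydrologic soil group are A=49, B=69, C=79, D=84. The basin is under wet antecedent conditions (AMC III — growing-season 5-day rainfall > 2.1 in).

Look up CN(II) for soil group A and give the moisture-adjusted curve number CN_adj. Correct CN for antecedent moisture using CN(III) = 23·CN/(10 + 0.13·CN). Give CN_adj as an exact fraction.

NRCS table: pasture, fair condition, soil group A → CN(II) = 49
Wet (AMC III): CN(III) = 23·49/(10 + 0.13·49) = 1127/(1637/100) = 112700/1637 ≈ 68.845

CN_adj = 112700/1637 ≈ 68.845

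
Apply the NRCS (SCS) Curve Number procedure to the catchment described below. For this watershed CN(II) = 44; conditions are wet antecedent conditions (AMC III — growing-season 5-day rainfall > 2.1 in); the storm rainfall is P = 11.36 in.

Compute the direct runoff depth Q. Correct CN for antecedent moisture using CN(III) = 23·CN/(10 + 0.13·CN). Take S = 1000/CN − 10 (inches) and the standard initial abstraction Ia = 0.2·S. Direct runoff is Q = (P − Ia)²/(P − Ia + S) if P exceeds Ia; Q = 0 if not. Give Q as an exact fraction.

Q = 1051445476/157890975 in ≈ 6.659 in

Adjust CN=44 to AMC III: 23·44/(10 + 0.13·44) → 1012 ÷ (393/25) = 25300/393 ≈ 64.377
Retention S: 1000/CN − 10 with CN=64.377 → S = 1400/253 ≈ 5.534 in
Ia = 0.2S: 0.2·5.534 = 1.107 in (exactly 280/253)
P − Ia = 11.360 − 1.107 = 64852/6325 ≈ 10.253 in (> 0, runoff occurs)
Q: (64852/6325)² ÷ (99852/6325) = 1051445476/157890975 in (≈ 6.659 in)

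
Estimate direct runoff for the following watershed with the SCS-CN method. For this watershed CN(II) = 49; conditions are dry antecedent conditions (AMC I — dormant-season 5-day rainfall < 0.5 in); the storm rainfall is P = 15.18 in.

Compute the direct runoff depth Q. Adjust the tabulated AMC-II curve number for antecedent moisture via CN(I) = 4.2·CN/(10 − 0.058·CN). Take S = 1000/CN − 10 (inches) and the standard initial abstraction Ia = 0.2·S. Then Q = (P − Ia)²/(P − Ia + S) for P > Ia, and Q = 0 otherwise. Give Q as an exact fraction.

Q = 30743063569/10295779550 in ≈ 2.986 in

Adjust CN=49 to AMC I: 4.2·49/(10 − 0.058·49) → (1029/5) ÷ (3579/500) = 34300/1193 ≈ 28.751
Retention S: 1000/CN − 10 with CN=28.751 → S = 8500/343 ≈ 24.781 in
Initial abstraction Ia = S/5 = (8500/343)/5 = 1700/343 ≈ 4.956 in
P − Ia = 15.180 − 4.956 = 175337/17150 ≈ 10.224 in (> 0, runoff occurs)
Q = (175337/17150)²/((175337/17150) + 8500/343) = (30743063569/294122500)/(600337/17150) = 30743063569/10295779550 in ≈ 2.986 in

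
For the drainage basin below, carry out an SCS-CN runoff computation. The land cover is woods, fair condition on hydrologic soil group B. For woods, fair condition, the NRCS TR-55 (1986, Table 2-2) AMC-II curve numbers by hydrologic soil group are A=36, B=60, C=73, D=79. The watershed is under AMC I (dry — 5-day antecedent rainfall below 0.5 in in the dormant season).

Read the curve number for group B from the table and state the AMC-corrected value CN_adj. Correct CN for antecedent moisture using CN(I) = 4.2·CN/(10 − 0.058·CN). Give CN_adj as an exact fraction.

CN_adj = 6300/163 ≈ 38.650

NRCS table: woods, fair condition, soil group B → CN(II) = 60
Adjust CN=60 to AMC I: 4.2·60/(10 − 0.058·60) → 252 ÷ (163/25) = 6300/163 ≈ 38.650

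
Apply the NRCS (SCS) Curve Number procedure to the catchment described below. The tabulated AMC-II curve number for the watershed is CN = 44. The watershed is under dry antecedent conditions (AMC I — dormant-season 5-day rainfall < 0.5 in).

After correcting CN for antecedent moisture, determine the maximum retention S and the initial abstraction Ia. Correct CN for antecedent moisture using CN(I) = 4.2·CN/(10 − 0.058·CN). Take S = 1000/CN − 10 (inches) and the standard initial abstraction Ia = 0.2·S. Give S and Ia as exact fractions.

Adjust CN=44 to AMC I: 4.2·44/(10 − 0.058·44) → (924/5) ÷ (931/125) = 3300/133 ≈ 24.812
Max retention: S = 1000/(3300/133) − 10 = 1000/33 in (≈ 30.303 in)
Initial abstraction Ia = S/5 = (1000/33)/5 = 200/33 ≈ 6.061 in

S = 1000/33 in ≈ 30.303 in; Ia = 200/33 in ≈ 6.061 in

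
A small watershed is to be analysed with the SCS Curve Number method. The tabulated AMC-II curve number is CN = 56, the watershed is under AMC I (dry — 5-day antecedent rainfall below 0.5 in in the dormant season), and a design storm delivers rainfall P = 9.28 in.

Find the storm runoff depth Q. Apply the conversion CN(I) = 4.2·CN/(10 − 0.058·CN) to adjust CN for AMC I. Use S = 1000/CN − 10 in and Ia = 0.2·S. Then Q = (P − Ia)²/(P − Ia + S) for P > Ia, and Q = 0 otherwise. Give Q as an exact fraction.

CN(I) from CN(II)=56: (4.2·56)/(10 − 0.058·56) = 7350/211 ≈ 34.834
Retention S: 1000/CN − 10 with CN=34.834 → S = 2750/147 ≈ 18.707 in
Ia = 0.2S: 0.2·18.707 = 3.741 in (exactly 550/147)
Excess rainfall: 9.280 − 3.741 = 5.539 in; P > Ia so Q > 0
Q = (20354/3675)²/((20354/3675) + 2750/147) = (414285316/13505625)/(89104/3675) = 103571329/81864300 in ≈ 1.265 in

Q = 103571329/81864300 in ≈ 1.265 in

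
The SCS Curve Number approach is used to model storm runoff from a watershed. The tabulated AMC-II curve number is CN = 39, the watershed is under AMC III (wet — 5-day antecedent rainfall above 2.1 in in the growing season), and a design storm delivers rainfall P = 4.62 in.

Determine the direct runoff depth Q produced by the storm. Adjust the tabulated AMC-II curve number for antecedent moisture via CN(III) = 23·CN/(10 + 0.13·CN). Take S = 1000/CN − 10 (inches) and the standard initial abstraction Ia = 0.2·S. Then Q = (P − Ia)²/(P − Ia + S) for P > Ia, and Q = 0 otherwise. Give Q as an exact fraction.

Adjust CN=39 to AMC III: 23·39/(10 + 0.13·39) → 897 ÷ (1507/100) = 89700/1507 ≈ 59.522
Retention S: 1000/CN − 10 with CN=59.522 → S = 6100/897 ≈ 6.800 in
Ia = 0.2S: 0.2·6.800 = 1.360 in (exactly 1220/897)
Excess rainfall: 4.620 − 1.360 = 3.260 in; P > Ia so Q > 0
Q = (146207/44850)²/((146207/44850) + 6100/897) = (21376486849/2011522500)/(451207/44850) = 21376486849/20236633950 in ≈ 1.056 in

Q = 21376486849/20236633950 in ≈ 1.056 in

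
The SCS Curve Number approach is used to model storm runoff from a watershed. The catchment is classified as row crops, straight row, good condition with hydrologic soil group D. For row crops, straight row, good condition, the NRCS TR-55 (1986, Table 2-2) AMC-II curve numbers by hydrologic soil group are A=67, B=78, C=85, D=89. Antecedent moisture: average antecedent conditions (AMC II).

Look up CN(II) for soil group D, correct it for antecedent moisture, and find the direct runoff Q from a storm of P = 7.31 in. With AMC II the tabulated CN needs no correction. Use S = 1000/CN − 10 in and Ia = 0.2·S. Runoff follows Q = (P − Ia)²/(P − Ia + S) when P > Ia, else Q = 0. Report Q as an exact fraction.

NRCS table: row crops, straight row, good condition, soil group D → CN(II) = 89
Average conditions: CN = 89 (no AMC adjustment).
Retention S: 1000/CN − 10 with CN=89.000 → S = 110/89 ≈ 1.236 in
Ia = 0.2·(110/89) = 22/89 in ≈ 0.247 in
Since P=7.310 > Ia=0.247: effective rainfall P−Ia = 62859/8900 in
Q = (62859/8900)²/((62859/8900) + 110/89) = (3951253881/79210000)/(73859/8900) = 3951253881/657345100 in ≈ 6.011 in

Q = 3951253881/657345100 in ≈ 6.011 in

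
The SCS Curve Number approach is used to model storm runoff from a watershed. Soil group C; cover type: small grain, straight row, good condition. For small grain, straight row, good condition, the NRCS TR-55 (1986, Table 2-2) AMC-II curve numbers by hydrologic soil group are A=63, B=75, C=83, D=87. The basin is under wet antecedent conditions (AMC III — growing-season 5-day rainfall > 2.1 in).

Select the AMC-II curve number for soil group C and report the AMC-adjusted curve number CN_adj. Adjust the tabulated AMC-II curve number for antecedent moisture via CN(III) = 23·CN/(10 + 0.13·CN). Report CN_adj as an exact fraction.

NRCS table: small grain, straight row, good condition, soil group C → CN(II) = 83
Adjust CN=83 to AMC III: 23·83/(10 + 0.13·83) → 1909 ÷ (2079/100) = 190900/2079 ≈ 91.823

CN_adj = 190900/2079 ≈ 91.823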